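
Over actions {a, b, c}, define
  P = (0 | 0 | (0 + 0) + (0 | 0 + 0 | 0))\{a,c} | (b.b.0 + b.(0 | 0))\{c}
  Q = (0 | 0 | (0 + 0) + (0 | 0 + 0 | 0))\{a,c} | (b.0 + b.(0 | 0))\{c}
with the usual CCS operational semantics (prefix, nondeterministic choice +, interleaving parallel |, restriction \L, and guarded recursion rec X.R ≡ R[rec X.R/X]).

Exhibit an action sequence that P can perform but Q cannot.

bb

P's transition system — 4 states:
  s0 = (0 | 0 | (0 + 0) + (0 | 0 + 0 | 0))\{a,c} | (b.b.0 + b.(0 | 0))\{c} :: ··b··> s1, ··b··> s2
  s1 = (0 | 0 | (0 + 0) + (0 | 0 + 0 | 0))\{a,c} | (0 | 0)\{c} :: stopped
  s2 = (0 | 0 | (0 + 0) + (0 | 0 + 0 | 0))\{a,c} | (b.0)\{c} :: ··b··> s3
  s3 = (0 | 0 | (0 + 0) + (0 | 0 + 0 | 0))\{a,c} | 0\{c} :: stopped
Q's transition system — 3 states:
  t0 = (0 | 0 | (0 + 0) + (0 | 0 + 0 | 0))\{a,c} | (b.0 + b.(0 | 0))\{c} :: ··b··> t1, ··b··> t2
  t1 = (0 | 0 | (0 + 0) + (0 | 0 + 0 | 0))\{a,c} | (0 | 0)\{c} :: stopped
  t2 = (0 | 0 | (0 + 0) + (0 | 0 + 0 | 0))\{a,c} | 0\{c} :: stopped
Run σ = ⟨bb⟩ on P: start {s0}
  [1] b ⇒ {s1, s2}
  [2] b ⇒ {s3}
  P completes σ.
Run σ = ⟨bb⟩ on Q: start {t0}
  [1] b ⇒ {t1, t2}
  [2] b ⇒ no successor for Q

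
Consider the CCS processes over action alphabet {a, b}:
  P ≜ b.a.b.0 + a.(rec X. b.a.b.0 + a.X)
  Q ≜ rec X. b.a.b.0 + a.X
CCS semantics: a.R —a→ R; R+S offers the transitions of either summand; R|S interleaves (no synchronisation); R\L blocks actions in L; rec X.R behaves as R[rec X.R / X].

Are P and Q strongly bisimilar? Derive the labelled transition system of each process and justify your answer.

LTS(P): 5 reachable states
  u0 = b.a.b.0 + a.(rec X. b.a.b.0 + a.X) ⊢ =a=> u1, =b=> u2
  u1 = rec X. b.a.b.0 + a.X ⊢ =a=> u1, =b=> u2
  u2 = a.b.0 ⊢ =a=> u3
  u3 = b.0 ⊢ =b=> u4
  u4 = 0 ⊢ ∅
LTS(Q): 4 reachable states
  v0 = rec X. b.a.b.0 + a.X ⊢ =a=> v0, =b=> v1
  v1 = a.b.0 ⊢ =a=> v2
  v2 = b.0 ⊢ =b=> v3
  v3 = 0 ⊢ ∅
Coarsest stable partition (strong bisimilarity classes):
  B0 = {u0, u1, v0}
  B1 = {u2, v1}
  B2 = {u3, v2}
  B3 = {u4, v3}
u0 ∈ B0, v0 ∈ B0 → same block

bisimilar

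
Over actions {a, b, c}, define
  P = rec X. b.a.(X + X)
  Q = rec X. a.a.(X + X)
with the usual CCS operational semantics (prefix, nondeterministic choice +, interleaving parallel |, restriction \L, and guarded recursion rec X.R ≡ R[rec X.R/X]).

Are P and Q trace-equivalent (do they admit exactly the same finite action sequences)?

P's transition system — 3 states:
  m0 = rec X. b.a.(X + X) | ··b··> m1
  m1 = a.((rec X. b.a.(X + X)) + (rec X. b.a.(X + X))) | ··a··> m2
  m2 = (rec X. b.a.(X + X)) + (rec X. b.a.(X + X)) | ··b··> m1
Q's transition system — 3 states:
  n0 = rec X. a.a.(X + X) | ··a··> n1
  n1 = a.((rec X. a.a.(X + X)) + (rec X. a.a.(X + X))) | ··a··> n2
  n2 = (rec X. a.a.(X + X)) + (rec X. a.a.(X + X)) | ··a··> n1
Trace ⟨b⟩ through P, begin at {m0}:
  [1] b ⇒ {m1}
  P completes σ.
Trace ⟨b⟩ through Q, begin at {n0}:
  [1] b ⇒ ∅ (Q stuck)

traces(P) ≠ traces(Q) — witness ⟨b⟩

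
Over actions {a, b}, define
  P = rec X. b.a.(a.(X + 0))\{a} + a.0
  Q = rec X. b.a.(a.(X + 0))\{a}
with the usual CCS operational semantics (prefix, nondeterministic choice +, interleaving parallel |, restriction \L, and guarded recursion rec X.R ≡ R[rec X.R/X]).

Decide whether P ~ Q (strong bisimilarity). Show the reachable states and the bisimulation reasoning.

NO

P's transition system — 4 states:
  m0 = rec X. b.a.(a.(X + 0))\{a} + a.0 → ··a··> m1, ··b··> m2
  m1 = 0 → ∅
  m2 = a.(a.((rec X. b.a.(a.(X + 0))\{a} + a.0) + 0))\{a} → ··a··> m3
  m3 = (a.((rec X. b.a.(a.(X + 0))\{a} + a.0) + 0))\{a} → ∅
Q's transition system — 3 states:
  n0 = rec X. b.a.(a.(X + 0))\{a} → ··b··> n1
  n1 = a.(a.((rec X. b.a.(a.(X + 0))\{a}) + 0))\{a} → ··a··> n2
  n2 = (a.((rec X. b.a.(a.(X + 0))\{a}) + 0))\{a} → ∅
Bisimilarity quotient blocks:
  B0 = {m0}
  B1 = {m1, m3, n2}
  B2 = {m2, n1}
  B3 = {n0}
m0 ∈ B0, n0 ∈ B3 → different blocks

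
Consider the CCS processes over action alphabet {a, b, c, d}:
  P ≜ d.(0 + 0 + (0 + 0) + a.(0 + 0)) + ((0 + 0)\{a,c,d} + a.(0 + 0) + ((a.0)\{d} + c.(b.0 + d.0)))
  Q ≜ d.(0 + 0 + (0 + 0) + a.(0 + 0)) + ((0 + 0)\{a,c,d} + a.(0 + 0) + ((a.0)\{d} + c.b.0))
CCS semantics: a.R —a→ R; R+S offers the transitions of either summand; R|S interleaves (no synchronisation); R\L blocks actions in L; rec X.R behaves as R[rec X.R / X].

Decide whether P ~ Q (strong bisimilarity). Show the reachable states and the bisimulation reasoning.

P's transition system — 6 states:
  u0 = d.(0 + 0 + (0 + 0) + a.(0 + 0)) + ((0 + 0)\{a,c,d} + a.(0 + 0) + ((a.0)\{d} + c.(b.0 + d.0))) → ··a··> u1, ··a··> u2, ··c··> u3, ··d··> u4
  u1 = 0 + 0 → stopped
  u2 = 0\{d} → stopped
  u3 = b.0 + d.0 → ··b··> u5, ··d··> u5
  u4 = 0 + 0 + (0 + 0) + a.(0 + 0) → ··a··> u1
  u5 = 0 → stopped
Q's transition system — 6 states:
  v0 = d.(0 + 0 + (0 + 0) + a.(0 + 0)) + ((0 + 0)\{a,c,d} + a.(0 + 0) + ((a.0)\{d} + c.b.0)) → ··a··> v1, ··a··> v2, ··c··> v3, ··d··> v4
  v1 = 0 + 0 → stopped
  v2 = 0\{d} → stopped
  v3 = b.0 → ··b··> v5
  v4 = 0 + 0 + (0 + 0) + a.(0 + 0) → ··a··> v1
  v5 = 0 → stopped
Bisimilarity quotient blocks:
  B0 = {u0}
  B1 = {u1, u2, u5, v1, v2, v5}
  B2 = {u3}
  B3 = {u4, v4}
  B4 = {v0}
  B5 = {v3}
u0 ∈ B0, v0 ∈ B4 → different blocks

not bisimilar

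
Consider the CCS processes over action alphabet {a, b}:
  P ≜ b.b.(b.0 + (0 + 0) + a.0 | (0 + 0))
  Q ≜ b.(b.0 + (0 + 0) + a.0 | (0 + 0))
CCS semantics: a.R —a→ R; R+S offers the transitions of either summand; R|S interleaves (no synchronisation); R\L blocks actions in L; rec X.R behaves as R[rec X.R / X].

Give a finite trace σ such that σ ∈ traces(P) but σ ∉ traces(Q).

Reachable graph of P (5 states):
  s0 = b.b.(b.0 + (0 + 0) + a.0 | (0 + 0)) :: -b-> s1
  s1 = b.(b.0 + (0 + 0) + a.0 | (0 + 0)) :: -b-> s2
  s2 = b.0 + (0 + 0) + a.0 | (0 + 0) :: -a-> s3, -b-> s4
  s3 = 0 | (0 + 0) :: ·
  s4 = 0 :: ·
Reachable graph of Q (4 states):
  t0 = b.(b.0 + (0 + 0) + a.0 | (0 + 0)) :: -b-> t1
  t1 = b.0 + (0 + 0) + a.0 | (0 + 0) :: -a-> t2, -b-> t3
  t2 = 0 | (0 + 0) :: ·
  t3 = 0 :: ·
Run σ = ⟨bba⟩ on P: start {s0}
  [1] b ⇒ {s1}
  [2] b ⇒ {s2}
  [3] a ⇒ {s3}
  P completes σ.
Run σ = ⟨bba⟩ on Q: start {t0}
  [1] b ⇒ {t1}
  [2] b ⇒ {t3}
  [3] a ⇒ no successor for Q

bba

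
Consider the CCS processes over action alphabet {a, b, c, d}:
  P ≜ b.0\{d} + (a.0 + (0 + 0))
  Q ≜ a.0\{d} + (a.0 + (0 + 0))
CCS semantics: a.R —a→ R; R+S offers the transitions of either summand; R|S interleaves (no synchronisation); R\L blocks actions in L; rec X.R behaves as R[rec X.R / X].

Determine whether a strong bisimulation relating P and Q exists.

P ≁ Q

P's transition system — 3 states:
  m0 = b.0\{d} + (a.0 + (0 + 0)) :: ··a··> m1, ··b··> m2
  m1 = 0 :: ·
  m2 = 0\{d} :: ·
Q's transition system — 3 states:
  n0 = a.0\{d} + (a.0 + (0 + 0)) :: ··a··> n1, ··a··> n2
  n1 = 0 :: ·
  n2 = 0\{d} :: ·
Bisimilarity quotient blocks:
  B0 = {m0}
  B1 = {m1, m2, n1, n2}
  B2 = {n0}
m0 ∈ B0, n0 ∈ B2 → different blocks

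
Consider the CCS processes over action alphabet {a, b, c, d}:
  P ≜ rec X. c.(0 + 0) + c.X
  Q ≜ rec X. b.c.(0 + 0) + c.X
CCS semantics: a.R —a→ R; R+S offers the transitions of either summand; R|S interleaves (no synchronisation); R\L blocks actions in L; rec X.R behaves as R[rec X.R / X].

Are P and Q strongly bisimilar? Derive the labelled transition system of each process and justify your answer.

Reachable graph of P (2 states):
  u0 = rec X. c.(0 + 0) + c.X has moves --c--▸ u0, --c--▸ u1
  u1 = 0 + 0 has moves deadlocked
Reachable graph of Q (3 states):
  v0 = rec X. b.c.(0 + 0) + c.X has moves --b--▸ v1, --c--▸ v0
  v1 = c.(0 + 0) has moves --c--▸ v2
  v2 = 0 + 0 has moves deadlocked
Bisimilarity quotient blocks:
  B0 = {u0}
  B1 = {u1, v2}
  B2 = {v0}
  B3 = {v1}
u0 ∈ B0, v0 ∈ B2 → different blocks

NO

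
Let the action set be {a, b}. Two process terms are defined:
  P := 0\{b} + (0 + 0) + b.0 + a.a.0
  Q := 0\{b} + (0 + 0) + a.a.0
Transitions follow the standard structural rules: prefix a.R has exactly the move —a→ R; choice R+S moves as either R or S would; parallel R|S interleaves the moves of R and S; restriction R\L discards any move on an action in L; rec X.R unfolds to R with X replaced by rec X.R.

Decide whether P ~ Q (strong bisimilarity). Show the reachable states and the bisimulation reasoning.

P's transition system — 3 states:
  m0 = 0\{b} + (0 + 0) + b.0 + a.a.0 :: -a-> m1, -b-> m2
  m1 = a.0 :: -a-> m2
  m2 = 0 :: stopped
Q's transition system — 3 states:
  n0 = 0\{b} + (0 + 0) + a.a.0 :: -a-> n1
  n1 = a.0 :: -a-> n2
  n2 = 0 :: stopped
Partition-refinement fixed point:
  B0 = {m0}
  B1 = {m2, n2}
  B2 = {m1, n1}
  B3 = {n0}
m0 ∈ B0, n0 ∈ B3 → different blocks

not bisimilar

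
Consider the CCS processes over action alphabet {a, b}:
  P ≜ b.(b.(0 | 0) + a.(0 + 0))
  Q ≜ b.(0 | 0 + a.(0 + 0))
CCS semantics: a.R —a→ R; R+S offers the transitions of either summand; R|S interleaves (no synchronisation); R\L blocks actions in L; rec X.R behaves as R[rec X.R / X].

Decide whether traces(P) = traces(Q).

P's transition system — 4 states:
  u0 = b.(b.(0 | 0) + a.(0 + 0)) ⊢ -b-> u1
  u1 = b.(0 | 0) + a.(0 + 0) ⊢ -a-> u2, -b-> u3
  u2 = 0 + 0 ⊢ deadlocked
  u3 = 0 | 0 ⊢ deadlocked
Q's transition system — 3 states:
  v0 = b.(0 | 0 + a.(0 + 0)) ⊢ -b-> v1
  v1 = 0 | 0 + a.(0 + 0) ⊢ -a-> v2
  v2 = 0 + 0 ⊢ deadlocked
Run σ = ⟨bb⟩ on P: start {u0}
  [1] b ⇒ {u1}
  [2] b ⇒ {u3}
  P completes σ.
Run σ = ⟨bb⟩ on Q: start {v0}
  [1] b ⇒ {v1}
  [2] b ⇒ ∅  — Q cannot continue

NO — witness ⟨bb⟩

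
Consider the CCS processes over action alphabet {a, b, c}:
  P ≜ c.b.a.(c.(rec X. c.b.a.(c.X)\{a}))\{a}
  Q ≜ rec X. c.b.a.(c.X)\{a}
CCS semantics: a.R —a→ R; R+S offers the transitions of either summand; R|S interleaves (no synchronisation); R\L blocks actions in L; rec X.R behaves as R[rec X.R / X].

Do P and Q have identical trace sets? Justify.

YES

P's transition system — 7 states:
  m0 = c.b.a.(c.(rec X. c.b.a.(c.X)\{a}))\{a} ⊢ --c--▸ m1
  m1 = b.a.(c.(rec X. c.b.a.(c.X)\{a}))\{a} ⊢ --b--▸ m2
  m2 = a.(c.(rec X. c.b.a.(c.X)\{a}))\{a} ⊢ --a--▸ m3
  m3 = (c.(rec X. c.b.a.(c.X)\{a}))\{a} ⊢ --c--▸ m4
  m4 = (rec X. c.b.a.(c.X)\{a})\{a} ⊢ --c--▸ m5
  m5 = (b.a.(c.(rec X. c.b.a.(c.X)\{a}))\{a})\{a} ⊢ --b--▸ m6
  m6 = (a.(c.(rec X. c.b.a.(c.X)\{a}))\{a})\{a} ⊢ stopped
Q's transition system — 7 states:
  n0 = rec X. c.b.a.(c.X)\{a} ⊢ --c--▸ n1
  n1 = b.a.(c.(rec X. c.b.a.(c.X)\{a}))\{a} ⊢ --b--▸ n2
  n2 = a.(c.(rec X. c.b.a.(c.X)\{a}))\{a} ⊢ --a--▸ n3
  n3 = (c.(rec X. c.b.a.(c.X)\{a}))\{a} ⊢ --c--▸ n4
  n4 = (rec X. c.b.a.(c.X)\{a})\{a} ⊢ --c--▸ n5
  n5 = (b.a.(c.(rec X. c.b.a.(c.X)\{a}))\{a})\{a} ⊢ --b--▸ n6
  n6 = (a.(c.(rec X. c.b.a.(c.X)\{a}))\{a})\{a} ⊢ stopped
Coarsest stable partition (strong bisimilarity classes):
  B0 = {m0, n0}
  B1 = {m1, n1}
  B2 = {m2, n2}
  B3 = {m3, n3}
  B4 = {m4, n4}
  B5 = {m5, n5}
  B6 = {m6, n6}
m0 ∈ B0, n0 ∈ B0 → same block
Bisimilar ⇒ trace-equivalent.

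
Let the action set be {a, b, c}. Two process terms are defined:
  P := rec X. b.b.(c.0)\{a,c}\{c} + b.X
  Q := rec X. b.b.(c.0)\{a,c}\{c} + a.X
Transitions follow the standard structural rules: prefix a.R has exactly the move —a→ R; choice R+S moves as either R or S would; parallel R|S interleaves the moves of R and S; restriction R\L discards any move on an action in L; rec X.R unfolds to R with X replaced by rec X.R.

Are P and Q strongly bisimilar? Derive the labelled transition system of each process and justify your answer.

LTS(P): 3 reachable states
  s0 = rec X. b.b.(c.0)\{a,c}\{c} + b.X ⊢ -b-> s0, -b-> s1
  s1 = b.(c.0)\{a,c}\{c} ⊢ -b-> s2
  s2 = (c.0)\{a,c}\{c} ⊢ stopped
LTS(Q): 3 reachable states
  t0 = rec X. b.b.(c.0)\{a,c}\{c} + a.X ⊢ -a-> t0, -b-> t1
  t1 = b.(c.0)\{a,c}\{c} ⊢ -b-> t2
  t2 = (c.0)\{a,c}\{c} ⊢ stopped
Partition-refinement fixed point:
  B0 = {s0}
  B1 = {s1, t1}
  B2 = {s2, t2}
  B3 = {t0}
s0 ∈ B0, t0 ∈ B3 → different blocks

NO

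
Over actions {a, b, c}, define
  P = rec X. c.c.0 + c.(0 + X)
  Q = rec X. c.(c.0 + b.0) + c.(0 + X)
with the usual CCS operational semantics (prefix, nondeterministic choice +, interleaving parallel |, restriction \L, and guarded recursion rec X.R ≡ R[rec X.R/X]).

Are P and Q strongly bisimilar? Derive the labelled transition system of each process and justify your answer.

LTS(P): 4 reachable states
  p0 = rec X. c.c.0 + c.(0 + X) :: --c--▸ p1, --c--▸ p2
  p1 = 0 + (rec X. c.c.0 + c.(0 + X)) :: --c--▸ p1, --c--▸ p2
  p2 = c.0 :: --c--▸ p3
  p3 = 0 :: ∅
LTS(Q): 4 reachable states
  q0 = rec X. c.(c.0 + b.0) + c.(0 + X) :: --c--▸ q1, --c--▸ q2
  q1 = 0 + (rec X. c.(c.0 + b.0) + c.(0 + X)) :: --c--▸ q1, --c--▸ q2
  q2 = c.0 + b.0 :: --b--▸ q3, --c--▸ q3
  q3 = 0 :: ∅
Partition-refinement fixed point:
  B0 = {p0, p1}
  B1 = {p2}
  B2 = {p3, q3}
  B3 = {q0, q1}
  B4 = {q2}
p0 ∈ B0, q0 ∈ B3 → different blocks

NO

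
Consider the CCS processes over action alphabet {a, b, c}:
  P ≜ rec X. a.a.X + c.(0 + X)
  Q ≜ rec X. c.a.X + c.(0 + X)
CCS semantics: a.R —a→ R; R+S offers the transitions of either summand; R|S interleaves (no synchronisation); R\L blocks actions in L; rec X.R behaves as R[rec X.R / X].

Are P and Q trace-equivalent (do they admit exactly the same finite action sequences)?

Reachable graph of P (3 states):
  u0 = rec X. a.a.X + c.(0 + X) ⊢ --a--▸ u1, --c--▸ u2
  u1 = a.(rec X. a.a.X + c.(0 + X)) ⊢ --a--▸ u0
  u2 = 0 + (rec X. a.a.X + c.(0 + X)) ⊢ --a--▸ u1, --c--▸ u2
Reachable graph of Q (3 states):
  v0 = rec X. c.a.X + c.(0 + X) ⊢ --c--▸ v1, --c--▸ v2
  v1 = 0 + (rec X. c.a.X + c.(0 + X)) ⊢ --c--▸ v1, --c--▸ v2
  v2 = a.(rec X. c.a.X + c.(0 + X)) ⊢ --a--▸ v0
Run σ = ⟨a⟩ on P: start {u0}
  after a @ step 1: {u1}
  ✓ P
Run σ = ⟨a⟩ on Q: start {v0}
  after a @ step 1: ∅ (Q stuck)

trace-distinct — witness ⟨a⟩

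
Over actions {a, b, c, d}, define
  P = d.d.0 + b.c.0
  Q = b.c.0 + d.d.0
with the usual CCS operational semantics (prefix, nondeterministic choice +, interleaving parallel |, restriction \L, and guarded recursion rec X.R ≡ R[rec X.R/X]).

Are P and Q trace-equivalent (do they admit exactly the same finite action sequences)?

trace-equivalent

LTS(P): 4 reachable states
  u0 = d.d.0 + b.c.0 :: --b--▸ u1, --d--▸ u2
  u1 = c.0 :: --c--▸ u3
  u2 = d.0 :: --d--▸ u3
  u3 = 0 :: ∅
LTS(Q): 4 reachable states
  v0 = b.c.0 + d.d.0 :: --b--▸ v1, --d--▸ v2
  v1 = c.0 :: --c--▸ v3
  v2 = d.0 :: --d--▸ v3
  v3 = 0 :: ∅
Partition-refinement fixed point:
  B0 = {u0, v0}
  B1 = {u1, v1}
  B2 = {u3, v3}
  B3 = {u2, v2}
u0 ∈ B0, v0 ∈ B0 → same block
Bisimilar ⇒ trace-equivalent.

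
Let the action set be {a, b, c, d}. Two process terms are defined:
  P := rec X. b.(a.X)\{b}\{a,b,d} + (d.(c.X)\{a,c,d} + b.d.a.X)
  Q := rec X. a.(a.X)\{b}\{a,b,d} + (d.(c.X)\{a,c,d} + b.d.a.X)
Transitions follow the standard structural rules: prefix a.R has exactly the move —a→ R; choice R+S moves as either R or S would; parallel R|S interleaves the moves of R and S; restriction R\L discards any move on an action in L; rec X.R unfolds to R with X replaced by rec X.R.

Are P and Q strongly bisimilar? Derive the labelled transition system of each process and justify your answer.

not bisimilar

LTS(P): 5 reachable states
  p0 = rec X. b.(a.X)\{b}\{a,b,d} + (d.(c.X)\{a,c,d} + b.d.a.X) :: —b→ p1, —b→ p2, —d→ p3
  p1 = (a.(rec X. b.(a.X)\{b}\{a,b,d} + (d.(c.X)\{a,c,d} + b.d.a.X)))\{b}\{a,b,d} :: ∅
  p2 = d.a.(rec X. b.(a.X)\{b}\{a,b,d} + (d.(c.X)\{a,c,d} + b.d.a.X)) :: —d→ p4
  p3 = (c.(rec X. b.(a.X)\{b}\{a,b,d} + (d.(c.X)\{a,c,d} + b.d.a.X)))\{a,c,d} :: ∅
  p4 = a.(rec X. b.(a.X)\{b}\{a,b,d} + (d.(c.X)\{a,c,d} + b.d.a.X)) :: —a→ p0
LTS(Q): 5 reachable states
  q0 = rec X. a.(a.X)\{b}\{a,b,d} + (d.(c.X)\{a,c,d} + b.d.a.X) :: —a→ q1, —b→ q2, —d→ q3
  q1 = (a.(rec X. a.(a.X)\{b}\{a,b,d} + (d.(c.X)\{a,c,d} + b.d.a.X)))\{b}\{a,b,d} :: ∅
  q2 = d.a.(rec X. a.(a.X)\{b}\{a,b,d} + (d.(c.X)\{a,c,d} + b.d.a.X)) :: —d→ q4
  q3 = (c.(rec X. a.(a.X)\{b}\{a,b,d} + (d.(c.X)\{a,c,d} + b.d.a.X)))\{a,c,d} :: ∅
  q4 = a.(rec X. a.(a.X)\{b}\{a,b,d} + (d.(c.X)\{a,c,d} + b.d.a.X)) :: —a→ q0
Bisimilarity quotient blocks:
  B0 = {p0}
  B1 = {p1, p3, q1, q3}
  B2 = {p2}
  B3 = {p4}
  B4 = {q0}
  B5 = {q2}
  B6 = {q4}
p0 ∈ B0, q0 ∈ B4 → different blocks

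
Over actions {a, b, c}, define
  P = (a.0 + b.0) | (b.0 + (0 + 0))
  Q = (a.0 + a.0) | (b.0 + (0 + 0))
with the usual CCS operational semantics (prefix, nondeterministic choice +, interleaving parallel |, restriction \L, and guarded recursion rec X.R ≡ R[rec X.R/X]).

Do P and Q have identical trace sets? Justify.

LTS(P): 4 reachable states
  m0 = (a.0 + b.0) | (b.0 + (0 + 0)) | —a→ m1, —b→ m1, —b→ m2
  m1 = 0 | (b.0 + (0 + 0)) | —b→ m3
  m2 = (a.0 + b.0) | 0 | —a→ m3, —b→ m3
  m3 = 0 | 0 | ∅
LTS(Q): 4 reachable states
  n0 = (a.0 + a.0) | (b.0 + (0 + 0)) | —a→ n1, —b→ n2
  n1 = 0 | (b.0 + (0 + 0)) | —b→ n3
  n2 = (a.0 + a.0) | 0 | —a→ n3
  n3 = 0 | 0 | ∅
Executing bb from P (initial set {m0}):
  after b @ step 1: {m1, m2}
  after b @ step 2: {m3}
  P completes σ.
Executing bb from Q (initial set {n0}):
  after b @ step 1: {n2}
  after b @ step 2: no successor for Q

traces(P) ≠ traces(Q) — witness ⟨bb⟩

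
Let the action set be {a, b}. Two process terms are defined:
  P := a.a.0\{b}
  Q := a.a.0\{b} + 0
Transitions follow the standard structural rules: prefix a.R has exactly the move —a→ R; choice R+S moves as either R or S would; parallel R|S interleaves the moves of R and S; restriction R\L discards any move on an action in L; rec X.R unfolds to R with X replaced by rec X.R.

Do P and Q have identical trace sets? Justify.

YES

LTS(P): 3 reachable states
  p0 = a.a.0\{b} → =a=> p1
  p1 = a.0\{b} → =a=> p2
  p2 = 0\{b} → (no moves)
LTS(Q): 3 reachable states
  q0 = a.a.0\{b} + 0 → =a=> q1
  q1 = a.0\{b} → =a=> q2
  q2 = 0\{b} → (no moves)
Coarsest stable partition (strong bisimilarity classes):
  B0 = {p0, q0}
  B1 = {p1, q1}
  B2 = {p2, q2}
p0 ∈ B0, q0 ∈ B0 → same block
Bisimilar ⇒ trace-equivalent.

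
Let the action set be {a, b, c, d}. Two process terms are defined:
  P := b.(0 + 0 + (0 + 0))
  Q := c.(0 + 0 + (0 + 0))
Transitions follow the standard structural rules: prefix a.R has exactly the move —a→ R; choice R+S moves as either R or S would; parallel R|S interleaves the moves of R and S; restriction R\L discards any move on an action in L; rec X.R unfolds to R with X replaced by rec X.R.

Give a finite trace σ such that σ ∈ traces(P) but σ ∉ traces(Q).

b

P's transition system — 2 states:
  m0 = b.(0 + 0 + (0 + 0)) has moves =b=> m1
  m1 = 0 + 0 + (0 + 0) has moves ∅
Q's transition system — 2 states:
  n0 = c.(0 + 0 + (0 + 0)) has moves =c=> n1
  n1 = 0 + 0 + (0 + 0) has moves ∅
Trace ⟨b⟩ through P, begin at {m0}:
  after b @ step 1: {m1}
  P completes σ.
Trace ⟨b⟩ through Q, begin at {n0}:
  after b @ step 1: ∅ (Q stuck)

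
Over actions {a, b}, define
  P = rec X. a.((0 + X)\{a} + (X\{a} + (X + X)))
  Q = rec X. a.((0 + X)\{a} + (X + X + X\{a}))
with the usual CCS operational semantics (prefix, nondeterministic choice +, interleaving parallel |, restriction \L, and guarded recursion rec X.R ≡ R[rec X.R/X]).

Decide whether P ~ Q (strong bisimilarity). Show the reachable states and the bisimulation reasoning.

bisimilar

LTS(P): 2 reachable states
  s0 = rec X. a.((0 + X)\{a} + (X\{a} + (X + X))) → -a-> s1
  s1 = (0 + (rec X. a.((0 + X)\{a} + (X\{a} + (X + X)))))\{a} + ((rec X. a.((0 + X)\{a} + (X\{a} + (X + X))))\{a} + ((rec X. a.((0 + X)\{a} + (X\{a} + (X + X)))) + (rec X. a.((0 + X)\{a} + (X\{a} + (X + X)))))) → -a-> s1
LTS(Q): 2 reachable states
  t0 = rec X. a.((0 + X)\{a} + (X + X + X\{a})) → -a-> t1
  t1 = (0 + (rec X. a.((0 + X)\{a} + (X + X + X\{a}))))\{a} + ((rec X. a.((0 + X)\{a} + (X + X + X\{a}))) + (rec X. a.((0 + X)\{a} + (X + X + X\{a}))) + (rec X. a.((0 + X)\{a} + (X + X + X\{a})))\{a}) → -a-> t1
Partition-refinement fixed point:
  B0 = {s0, s1, t0, t1}
s0 ∈ B0, t0 ∈ B0 → same block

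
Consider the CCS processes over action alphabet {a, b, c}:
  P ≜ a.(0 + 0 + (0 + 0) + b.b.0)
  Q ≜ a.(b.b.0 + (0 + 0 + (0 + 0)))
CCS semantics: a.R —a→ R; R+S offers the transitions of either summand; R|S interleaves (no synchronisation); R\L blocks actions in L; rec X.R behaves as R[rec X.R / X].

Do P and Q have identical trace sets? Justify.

YES

Reachable graph of P (4 states):
  m0 = a.(0 + 0 + (0 + 0) + b.b.0) → -a-> m1
  m1 = 0 + 0 + (0 + 0) + b.b.0 → -b-> m2
  m2 = b.0 → -b-> m3
  m3 = 0 → stopped
Reachable graph of Q (4 states):
  n0 = a.(b.b.0 + (0 + 0 + (0 + 0))) → -a-> n1
  n1 = b.b.0 + (0 + 0 + (0 + 0)) → -b-> n2
  n2 = b.0 → -b-> n3
  n3 = 0 → stopped
Bisimilarity quotient blocks:
  B0 = {m0, n0}
  B1 = {m1, n1}
  B2 = {m2, n2}
  B3 = {m3, n3}
m0 ∈ B0, n0 ∈ B0 → same block
Bisimilar ⇒ trace-equivalent.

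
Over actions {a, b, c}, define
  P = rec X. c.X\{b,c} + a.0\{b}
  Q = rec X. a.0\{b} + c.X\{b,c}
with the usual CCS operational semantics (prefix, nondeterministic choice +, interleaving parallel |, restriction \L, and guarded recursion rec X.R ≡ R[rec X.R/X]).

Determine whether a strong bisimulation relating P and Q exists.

bisimilar

Reachable graph of P (4 states):
  s0 = rec X. c.X\{b,c} + a.0\{b} :: =a=> s1, =c=> s2
  s1 = 0\{b} :: stopped
  s2 = (rec X. c.X\{b,c} + a.0\{b})\{b,c} :: =a=> s3
  s3 = 0\{b}\{b,c} :: stopped
Reachable graph of Q (4 states):
  t0 = rec X. a.0\{b} + c.X\{b,c} :: =a=> t1, =c=> t2
  t1 = 0\{b} :: stopped
  t2 = (rec X. a.0\{b} + c.X\{b,c})\{b,c} :: =a=> t3
  t3 = 0\{b}\{b,c} :: stopped
Bisimilarity quotient blocks:
  B0 = {s0, t0}
  B1 = {s1, s3, t1, t3}
  B2 = {s2, t2}
s0 ∈ B0, t0 ∈ B0 → same block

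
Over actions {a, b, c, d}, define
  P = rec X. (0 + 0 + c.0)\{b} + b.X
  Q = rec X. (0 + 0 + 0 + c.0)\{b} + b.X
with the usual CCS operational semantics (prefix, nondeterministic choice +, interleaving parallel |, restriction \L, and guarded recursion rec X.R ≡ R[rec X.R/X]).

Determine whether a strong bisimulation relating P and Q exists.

YES

Reachable graph of P (2 states):
  u0 = rec X. (0 + 0 + c.0)\{b} + b.X ⊢ -b-> u0, -c-> u1
  u1 = 0\{b} ⊢ ∅
Reachable graph of Q (2 states):
  v0 = rec X. (0 + 0 + 0 + c.0)\{b} + b.X ⊢ -b-> v0, -c-> v1
  v1 = 0\{b} ⊢ ∅
Bisimilarity quotient blocks:
  B0 = {u0, v0}
  B1 = {u1, v1}
u0 ∈ B0, v0 ∈ B0 → same block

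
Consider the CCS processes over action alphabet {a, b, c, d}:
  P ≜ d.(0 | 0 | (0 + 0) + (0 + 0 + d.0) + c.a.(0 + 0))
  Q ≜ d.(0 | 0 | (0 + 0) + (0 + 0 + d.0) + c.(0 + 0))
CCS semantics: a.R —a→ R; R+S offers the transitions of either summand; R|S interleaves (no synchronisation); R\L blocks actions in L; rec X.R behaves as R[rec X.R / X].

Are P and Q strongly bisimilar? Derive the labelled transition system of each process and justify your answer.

P's transition system — 5 states:
  p0 = d.(0 | 0 | (0 + 0) + (0 + 0 + d.0) + c.a.(0 + 0)) :: =d=> p1
  p1 = 0 | 0 | (0 + 0) + (0 + 0 + d.0) + c.a.(0 + 0) :: =c=> p2, =d=> p3
  p2 = a.(0 + 0) :: =a=> p4
  p3 = 0 :: ∅
  p4 = 0 + 0 :: ∅
Q's transition system — 4 states:
  q0 = d.(0 | 0 | (0 + 0) + (0 + 0 + d.0) + c.(0 + 0)) :: =d=> q1
  q1 = 0 | 0 | (0 + 0) + (0 + 0 + d.0) + c.(0 + 0) :: =c=> q2, =d=> q3
  q2 = 0 + 0 :: ∅
  q3 = 0 :: ∅
Bisimilarity quotient blocks:
  B0 = {p0}
  B1 = {p1}
  B2 = {p2}
  B3 = {p3, p4, q2, q3}
  B4 = {q0}
  B5 = {q1}
p0 ∈ B0, q0 ∈ B4 → different blocks

not bisimilar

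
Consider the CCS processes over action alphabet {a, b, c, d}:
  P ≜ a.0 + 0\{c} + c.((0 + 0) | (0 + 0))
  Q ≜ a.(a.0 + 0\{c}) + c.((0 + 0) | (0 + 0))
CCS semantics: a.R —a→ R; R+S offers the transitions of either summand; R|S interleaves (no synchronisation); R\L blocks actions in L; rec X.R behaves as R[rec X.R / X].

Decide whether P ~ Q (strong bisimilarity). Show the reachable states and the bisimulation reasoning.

Reachable graph of P (3 states):
  s0 = a.0 + 0\{c} + c.((0 + 0) | (0 + 0)) ⊢ =a=> s1, =c=> s2
  s1 = 0 ⊢ (no moves)
  s2 = (0 + 0) | (0 + 0) ⊢ (no moves)
Reachable graph of Q (4 states):
  t0 = a.(a.0 + 0\{c}) + c.((0 + 0) | (0 + 0)) ⊢ =a=> t1, =c=> t2
  t1 = a.0 + 0\{c} ⊢ =a=> t3
  t2 = (0 + 0) | (0 + 0) ⊢ (no moves)
  t3 = 0 ⊢ (no moves)
Partition-refinement fixed point:
  B0 = {s0}
  B1 = {s1, s2, t2, t3}
  B2 = {t0}
  B3 = {t1}
s0 ∈ B0, t0 ∈ B2 → different blocks

P ≁ Q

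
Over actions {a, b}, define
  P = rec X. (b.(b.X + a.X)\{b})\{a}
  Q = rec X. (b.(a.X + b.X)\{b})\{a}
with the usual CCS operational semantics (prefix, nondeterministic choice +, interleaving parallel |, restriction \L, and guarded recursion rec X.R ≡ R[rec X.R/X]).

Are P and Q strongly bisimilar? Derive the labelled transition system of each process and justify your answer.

P's transition system — 2 states:
  s0 = rec X. (b.(b.X + a.X)\{b})\{a} ⊢ --b--▸ s1
  s1 = (b.(rec X. (b.(b.X + a.X)\{b})\{a}) + a.(rec X. (b.(b.X + a.X)\{b})\{a}))\{b}\{a} ⊢ ·
Q's transition system — 2 states:
  t0 = rec X. (b.(a.X + b.X)\{b})\{a} ⊢ --b--▸ t1
  t1 = (a.(rec X. (b.(a.X + b.X)\{b})\{a}) + b.(rec X. (b.(a.X + b.X)\{b})\{a}))\{b}\{a} ⊢ ·
Coarsest stable partition (strong bisimilarity classes):
  B0 = {s0, t0}
  B1 = {s1, t1}
s0 ∈ B0, t0 ∈ B0 → same block

YES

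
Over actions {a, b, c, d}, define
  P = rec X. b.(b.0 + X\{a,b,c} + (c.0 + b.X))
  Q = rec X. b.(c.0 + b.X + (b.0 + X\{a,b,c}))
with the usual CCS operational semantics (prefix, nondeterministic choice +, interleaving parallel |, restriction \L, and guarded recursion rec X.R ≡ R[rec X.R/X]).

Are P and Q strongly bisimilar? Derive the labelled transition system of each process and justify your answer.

P ~ Q

LTS(P): 3 reachable states
  m0 = rec X. b.(b.0 + X\{a,b,c} + (c.0 + b.X)) → --b--▸ m1
  m1 = b.0 + (rec X. b.(b.0 + X\{a,b,c} + (c.0 + b.X)))\{a,b,c} + (c.0 + b.(rec X. b.(b.0 + X\{a,b,c} + (c.0 + b.X)))) → --b--▸ m0, --b--▸ m2, --c--▸ m2
  m2 = 0 → deadlocked
LTS(Q): 3 reachable states
  n0 = rec X. b.(c.0 + b.X + (b.0 + X\{a,b,c})) → --b--▸ n1
  n1 = c.0 + b.(rec X. b.(c.0 + b.X + (b.0 + X\{a,b,c}))) + (b.0 + (rec X. b.(c.0 + b.X + (b.0 + X\{a,b,c})))\{a,b,c}) → --b--▸ n0, --b--▸ n2, --c--▸ n2
  n2 = 0 → deadlocked
Partition-refinement fixed point:
  B0 = {m0, n0}
  B1 = {m1, n1}
  B2 = {m2, n2}
m0 ∈ B0, n0 ∈ B0 → same block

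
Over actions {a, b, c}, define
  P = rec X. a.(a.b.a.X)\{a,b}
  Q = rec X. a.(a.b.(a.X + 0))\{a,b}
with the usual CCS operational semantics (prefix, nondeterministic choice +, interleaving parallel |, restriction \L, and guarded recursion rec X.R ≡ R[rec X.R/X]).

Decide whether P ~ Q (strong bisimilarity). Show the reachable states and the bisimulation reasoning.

P's transition system — 2 states:
  s0 = rec X. a.(a.b.a.X)\{a,b} :: ··a··> s1
  s1 = (a.b.a.(rec X. a.(a.b.a.X)\{a,b}))\{a,b} :: deadlocked
Q's transition system — 2 states:
  t0 = rec X. a.(a.b.(a.X + 0))\{a,b} :: ··a··> t1
  t1 = (a.b.(a.(rec X. a.(a.b.(a.X + 0))\{a,b}) + 0))\{a,b} :: deadlocked
Coarsest stable partition (strong bisimilarity classes):
  B0 = {s0, t0}
  B1 = {s1, t1}
s0 ∈ B0, t0 ∈ B0 → same block

P ~ Q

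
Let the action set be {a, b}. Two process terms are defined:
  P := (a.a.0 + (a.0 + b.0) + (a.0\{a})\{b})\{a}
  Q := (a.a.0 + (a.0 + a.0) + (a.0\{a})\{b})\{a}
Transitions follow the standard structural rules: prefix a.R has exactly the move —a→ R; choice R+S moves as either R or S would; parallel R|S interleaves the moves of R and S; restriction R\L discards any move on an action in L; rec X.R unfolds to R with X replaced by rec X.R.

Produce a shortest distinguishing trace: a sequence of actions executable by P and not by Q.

b

P's transition system — 2 states:
  m0 = (a.a.0 + (a.0 + b.0) + (a.0\{a})\{b})\{a} ⊢ ··b··> m1
  m1 = 0\{a} ⊢ ·
Q's transition system — 1 states:
  n0 = (a.a.0 + (a.0 + a.0) + (a.0\{a})\{b})\{a} ⊢ ·
Run σ = ⟨b⟩ on P: start {m0}
  [1] b ⇒ {m1}
  — P admits the full trace.
Run σ = ⟨b⟩ on Q: start {n0}
  [1] b ⇒ ∅ (Q stuck)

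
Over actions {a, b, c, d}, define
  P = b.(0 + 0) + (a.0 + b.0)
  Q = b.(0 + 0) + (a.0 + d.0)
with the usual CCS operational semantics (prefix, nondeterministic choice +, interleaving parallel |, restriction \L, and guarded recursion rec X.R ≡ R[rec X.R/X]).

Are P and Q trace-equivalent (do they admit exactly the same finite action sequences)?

LTS(P): 3 reachable states
  s0 = b.(0 + 0) + (a.0 + b.0) ⊢ —a→ s1, —b→ s1, —b→ s2
  s1 = 0 ⊢ ∅
  s2 = 0 + 0 ⊢ ∅
LTS(Q): 3 reachable states
  t0 = b.(0 + 0) + (a.0 + d.0) ⊢ —a→ t1, —b→ t2, —d→ t1
  t1 = 0 ⊢ ∅
  t2 = 0 + 0 ⊢ ∅
Run σ = ⟨d⟩ on Q: start {t0}
  step 1 (d): {t1}
  — Q admits the full trace.
Run σ = ⟨d⟩ on P: start {s0}
  step 1 (d): ∅ (P stuck)

NO — witness ⟨d⟩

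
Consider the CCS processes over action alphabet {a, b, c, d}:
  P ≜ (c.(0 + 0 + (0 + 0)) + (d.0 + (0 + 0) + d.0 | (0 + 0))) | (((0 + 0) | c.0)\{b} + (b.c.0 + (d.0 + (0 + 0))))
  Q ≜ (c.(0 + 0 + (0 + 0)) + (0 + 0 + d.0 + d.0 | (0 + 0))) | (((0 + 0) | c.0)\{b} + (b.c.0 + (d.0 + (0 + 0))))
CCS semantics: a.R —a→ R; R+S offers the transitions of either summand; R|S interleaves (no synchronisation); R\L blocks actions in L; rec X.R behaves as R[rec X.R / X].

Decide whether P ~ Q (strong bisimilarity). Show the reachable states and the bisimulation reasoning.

LTS(P): 16 reachable states
  p0 = (c.(0 + 0 + (0 + 0)) + (d.0 + (0 + 0) + d.0 | (0 + 0))) | (((0 + 0) | c.0)\{b} + (b.c.0 + (d.0 + (0 + 0)))) → =b=> p1, =c=> p2, =c=> p3, =d=> p4, =d=> p5, =d=> p6
  p1 = (c.(0 + 0 + (0 + 0)) + (d.0 + (0 + 0) + d.0 | (0 + 0))) | c.0 → =c=> p4, =c=> p7, =d=> p8, =d=> p9
  p2 = (0 + 0 + (0 + 0)) | (((0 + 0) | c.0)\{b} + (b.c.0 + (d.0 + (0 + 0)))) → =b=> p7, =c=> p10, =d=> p11
  p3 = (c.(0 + 0 + (0 + 0)) + (d.0 + (0 + 0) + d.0 | (0 + 0))) | ((0 + 0) | 0)\{b} → =c=> p10, =d=> p12, =d=> p13
  p4 = (c.(0 + 0 + (0 + 0)) + (d.0 + (0 + 0) + d.0 | (0 + 0))) | 0 → =c=> p11, =d=> p14, =d=> p15
  p5 = 0 | (((0 + 0) | c.0)\{b} + (b.c.0 + (d.0 + (0 + 0)))) → =b=> p9, =c=> p12, =d=> p15
  p6 = 0 | (0 + 0) | (((0 + 0) | c.0)\{b} + (b.c.0 + (d.0 + (0 + 0)))) → =b=> p8, =c=> p13, =d=> p14
  p7 = (0 + 0 + (0 + 0)) | c.0 → =c=> p11
  p8 = 0 | (0 + 0) | c.0 → =c=> p14
  p9 = 0 | c.0 → =c=> p15
  p10 = (0 + 0 + (0 + 0)) | ((0 + 0) | 0)\{b} → stopped
  p11 = (0 + 0 + (0 + 0)) | 0 → stopped
  p12 = 0 | ((0 + 0) | 0)\{b} → stopped
  p13 = 0 | (0 + 0) | ((0 + 0) | 0)\{b} → stopped
  p14 = 0 | (0 + 0) | 0 → stopped
  p15 = 0 | 0 → stopped
LTS(Q): 16 reachable states
  q0 = (c.(0 + 0 + (0 + 0)) + (0 + 0 + d.0 + d.0 | (0 + 0))) | (((0 + 0) | c.0)\{b} + (b.c.0 + (d.0 + (0 + 0)))) → =b=> q1, =c=> q2, =c=> q3, =d=> q4, =d=> q5, =d=> q6
  q1 = (c.(0 + 0 + (0 + 0)) + (0 + 0 + d.0 + d.0 | (0 + 0))) | c.0 → =c=> q4, =c=> q7, =d=> q8, =d=> q9
  q2 = (0 + 0 + (0 + 0)) | (((0 + 0) | c.0)\{b} + (b.c.0 + (d.0 + (0 + 0)))) → =b=> q7, =c=> q10, =d=> q11
  q3 = (c.(0 + 0 + (0 + 0)) + (0 + 0 + d.0 + d.0 | (0 + 0))) | ((0 + 0) | 0)\{b} → =c=> q10, =d=> q12, =d=> q13
  q4 = (c.(0 + 0 + (0 + 0)) + (0 + 0 + d.0 + d.0 | (0 + 0))) | 0 → =c=> q11, =d=> q14, =d=> q15
  q5 = 0 | (((0 + 0) | c.0)\{b} + (b.c.0 + (d.0 + (0 + 0)))) → =b=> q9, =c=> q12, =d=> q15
  q6 = 0 | (0 + 0) | (((0 + 0) | c.0)\{b} + (b.c.0 + (d.0 + (0 + 0)))) → =b=> q8, =c=> q13, =d=> q14
  q7 = (0 + 0 + (0 + 0)) | c.0 → =c=> q11
  q8 = 0 | (0 + 0) | c.0 → =c=> q14
  q9 = 0 | c.0 → =c=> q15
  q10 = (0 + 0 + (0 + 0)) | ((0 + 0) | 0)\{b} → stopped
  q11 = (0 + 0 + (0 + 0)) | 0 → stopped
  q12 = 0 | ((0 + 0) | 0)\{b} → stopped
  q13 = 0 | (0 + 0) | ((0 + 0) | 0)\{b} → stopped
  q14 = 0 | (0 + 0) | 0 → stopped
  q15 = 0 | 0 → stopped
Coarsest stable partition (strong bisimilarity classes):
  B0 = {p0, q0}
  B1 = {p3, p4, q3, q4}
  B2 = {p10, p11, p12, p13, p14, p15, q10, q11, q12, q13, q14, q15}
  B3 = {p2, p5, p6, q2, q5, q6}
  B4 = {p7, p8, p9, q7, q8, q9}
  B5 = {p1, q1}
p0 ∈ B0, q0 ∈ B0 → same block

P ~ Q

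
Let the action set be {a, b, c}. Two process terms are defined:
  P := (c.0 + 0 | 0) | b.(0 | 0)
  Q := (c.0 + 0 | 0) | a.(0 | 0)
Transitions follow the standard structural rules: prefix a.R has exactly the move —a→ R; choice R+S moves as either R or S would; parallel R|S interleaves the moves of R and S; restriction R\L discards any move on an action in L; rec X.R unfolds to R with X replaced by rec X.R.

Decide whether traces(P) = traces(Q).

NO — witness ⟨b⟩

LTS(P): 4 reachable states
  m0 = (c.0 + 0 | 0) | b.(0 | 0) ⊢ ··b··> m1, ··c··> m2
  m1 = (c.0 + 0 | 0) | (0 | 0) ⊢ ··c··> m3
  m2 = 0 | b.(0 | 0) ⊢ ··b··> m3
  m3 = 0 | (0 | 0) ⊢ (no moves)
LTS(Q): 4 reachable states
  n0 = (c.0 + 0 | 0) | a.(0 | 0) ⊢ ··a··> n1, ··c··> n2
  n1 = (c.0 + 0 | 0) | (0 | 0) ⊢ ··c··> n3
  n2 = 0 | a.(0 | 0) ⊢ ··a··> n3
  n3 = 0 | (0 | 0) ⊢ (no moves)
Trace ⟨b⟩ through P, begin at {m0}:
  step 1 (b): {m1}
  P completes σ.
Trace ⟨b⟩ through Q, begin at {n0}:
  step 1 (b): no successor for Q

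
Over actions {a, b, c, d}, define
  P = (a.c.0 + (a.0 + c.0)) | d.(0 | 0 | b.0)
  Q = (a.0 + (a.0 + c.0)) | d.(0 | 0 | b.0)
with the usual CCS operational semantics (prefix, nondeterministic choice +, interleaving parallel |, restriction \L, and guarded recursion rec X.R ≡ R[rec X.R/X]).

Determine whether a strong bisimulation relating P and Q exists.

Reachable graph of P (9 states):
  p0 = (a.c.0 + (a.0 + c.0)) | d.(0 | 0 | b.0) | =a=> p1, =a=> p2, =c=> p1, =d=> p3
  p1 = 0 | d.(0 | 0 | b.0) | =d=> p4
  p2 = c.0 | d.(0 | 0 | b.0) | =c=> p1, =d=> p5
  p3 = (a.c.0 + (a.0 + c.0)) | (0 | 0 | b.0) | =a=> p4, =a=> p5, =b=> p6, =c=> p4
  p4 = 0 | (0 | 0 | b.0) | =b=> p7
  p5 = c.0 | (0 | 0 | b.0) | =b=> p8, =c=> p4
  p6 = (a.c.0 + (a.0 + c.0)) | (0 | 0 | 0) | =a=> p7, =a=> p8, =c=> p7
  p7 = 0 | (0 | 0 | 0) | stopped
  p8 = c.0 | (0 | 0 | 0) | =c=> p7
Reachable graph of Q (6 states):
  q0 = (a.0 + (a.0 + c.0)) | d.(0 | 0 | b.0) | =a=> q1, =c=> q1, =d=> q2
  q1 = 0 | d.(0 | 0 | b.0) | =d=> q3
  q2 = (a.0 + (a.0 + c.0)) | (0 | 0 | b.0) | =a=> q3, =b=> q4, =c=> q3
  q3 = 0 | (0 | 0 | b.0) | =b=> q5
  q4 = (a.0 + (a.0 + c.0)) | (0 | 0 | 0) | =a=> q5, =c=> q5
  q5 = 0 | (0 | 0 | 0) | stopped
Bisimilarity quotient blocks:
  B0 = {p0}
  B1 = {p1, q1}
  B2 = {p4, q3}
  B3 = {p7, q5}
  B4 = {p2}
  B5 = {p5}
  B6 = {p8}
  B7 = {p3}
  B8 = {p6}
  B9 = {q0}
  B10 = {q2}
  B11 = {q4}
p0 ∈ B0, q0 ∈ B9 → different blocks

NO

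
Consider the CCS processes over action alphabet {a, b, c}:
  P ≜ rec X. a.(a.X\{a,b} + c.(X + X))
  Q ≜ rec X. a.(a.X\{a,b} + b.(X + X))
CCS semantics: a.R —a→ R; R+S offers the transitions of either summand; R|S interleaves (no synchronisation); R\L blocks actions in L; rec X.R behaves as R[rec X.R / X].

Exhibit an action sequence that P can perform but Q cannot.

LTS(P): 4 reachable states
  s0 = rec X. a.(a.X\{a,b} + c.(X + X)) :: --a--▸ s1
  s1 = a.(rec X. a.(a.X\{a,b} + c.(X + X)))\{a,b} + c.((rec X. a.(a.X\{a,b} + c.(X + X))) + (rec X. a.(a.X\{a,b} + c.(X + X)))) :: --a--▸ s2, --c--▸ s3
  s2 = (rec X. a.(a.X\{a,b} + c.(X + X)))\{a,b} :: (no moves)
  s3 = (rec X. a.(a.X\{a,b} + c.(X + X))) + (rec X. a.(a.X\{a,b} + c.(X + X))) :: --a--▸ s1
LTS(Q): 4 reachable states
  t0 = rec X. a.(a.X\{a,b} + b.(X + X)) :: --a--▸ t1
  t1 = a.(rec X. a.(a.X\{a,b} + b.(X + X)))\{a,b} + b.((rec X. a.(a.X\{a,b} + b.(X + X))) + (rec X. a.(a.X\{a,b} + b.(X + X)))) :: --a--▸ t2, --b--▸ t3
  t2 = (rec X. a.(a.X\{a,b} + b.(X + X)))\{a,b} :: (no moves)
  t3 = (rec X. a.(a.X\{a,b} + b.(X + X))) + (rec X. a.(a.X\{a,b} + b.(X + X))) :: --a--▸ t1
Executing ac from P (initial set {s0}):
  [1] a ⇒ {s1}
  [2] c ⇒ {s3}
  ✓ P
Executing ac from Q (initial set {t0}):
  [1] a ⇒ {t1}
  [2] c ⇒ ∅ (Q stuck)

ac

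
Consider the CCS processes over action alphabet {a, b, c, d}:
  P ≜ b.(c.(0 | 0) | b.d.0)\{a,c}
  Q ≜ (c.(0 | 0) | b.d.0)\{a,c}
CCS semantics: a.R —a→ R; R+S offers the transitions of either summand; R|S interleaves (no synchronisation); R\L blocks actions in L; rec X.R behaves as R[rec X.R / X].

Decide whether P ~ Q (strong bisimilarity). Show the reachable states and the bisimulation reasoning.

P's transition system — 4 states:
  m0 = b.(c.(0 | 0) | b.d.0)\{a,c} :: -b-> m1
  m1 = (c.(0 | 0) | b.d.0)\{a,c} :: -b-> m2
  m2 = (c.(0 | 0) | d.0)\{a,c} :: -d-> m3
  m3 = (c.(0 | 0) | 0)\{a,c} :: (no moves)
Q's transition system — 3 states:
  n0 = (c.(0 | 0) | b.d.0)\{a,c} :: -b-> n1
  n1 = (c.(0 | 0) | d.0)\{a,c} :: -d-> n2
  n2 = (c.(0 | 0) | 0)\{a,c} :: (no moves)
Partition-refinement fixed point:
  B0 = {m0}
  B1 = {m1, n0}
  B2 = {m2, n1}
  B3 = {m3, n2}
m0 ∈ B0, n0 ∈ B1 → different blocks

NO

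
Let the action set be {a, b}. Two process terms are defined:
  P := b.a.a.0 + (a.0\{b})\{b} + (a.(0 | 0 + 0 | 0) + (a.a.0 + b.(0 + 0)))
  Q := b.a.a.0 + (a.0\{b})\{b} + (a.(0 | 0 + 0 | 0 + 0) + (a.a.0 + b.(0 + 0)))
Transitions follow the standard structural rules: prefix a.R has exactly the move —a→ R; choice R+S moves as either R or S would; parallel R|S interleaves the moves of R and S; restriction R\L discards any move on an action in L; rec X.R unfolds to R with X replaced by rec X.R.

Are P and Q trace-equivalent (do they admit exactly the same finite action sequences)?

trace-equivalent

P's transition system — 7 states:
  p0 = b.a.a.0 + (a.0\{b})\{b} + (a.(0 | 0 + 0 | 0) + (a.a.0 + b.(0 + 0))) :: -a-> p1, -a-> p2, -a-> p3, -b-> p4, -b-> p5
  p1 = 0 | 0 + 0 | 0 :: ∅
  p2 = 0\{b}\{b} :: ∅
  p3 = a.0 :: -a-> p6
  p4 = 0 + 0 :: ∅
  p5 = a.a.0 :: -a-> p3
  p6 = 0 :: ∅
Q's transition system — 7 states:
  q0 = b.a.a.0 + (a.0\{b})\{b} + (a.(0 | 0 + 0 | 0 + 0) + (a.a.0 + b.(0 + 0))) :: -a-> q1, -a-> q2, -a-> q3, -b-> q4, -b-> q5
  q1 = 0 | 0 + 0 | 0 + 0 :: ∅
  q2 = 0\{b}\{b} :: ∅
  q3 = a.0 :: -a-> q6
  q4 = 0 + 0 :: ∅
  q5 = a.a.0 :: -a-> q3
  q6 = 0 :: ∅
Partition-refinement fixed point:
  B0 = {p0, q0}
  B1 = {p3, q3}
  B2 = {p1, p2, p4, p6, q1, q2, q4, q6}
  B3 = {p5, q5}
p0 ∈ B0, q0 ∈ B0 → same block
Bisimilar ⇒ trace-equivalent.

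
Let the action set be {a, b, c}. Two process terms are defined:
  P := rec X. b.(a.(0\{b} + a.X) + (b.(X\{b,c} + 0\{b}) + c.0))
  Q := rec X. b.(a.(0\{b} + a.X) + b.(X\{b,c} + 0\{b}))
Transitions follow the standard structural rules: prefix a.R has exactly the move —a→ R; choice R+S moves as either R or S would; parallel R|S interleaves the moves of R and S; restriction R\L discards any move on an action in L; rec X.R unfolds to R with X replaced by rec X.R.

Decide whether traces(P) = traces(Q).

P's transition system — 5 states:
  s0 = rec X. b.(a.(0\{b} + a.X) + (b.(X\{b,c} + 0\{b}) + c.0)) has moves ··b··> s1
  s1 = a.(0\{b} + a.(rec X. b.(a.(0\{b} + a.X) + (b.(X\{b,c} + 0\{b}) + c.0)))) + (b.((rec X. b.(a.(0\{b} + a.X) + (b.(X\{b,c} + 0\{b}) + c.0)))\{b,c} + 0\{b}) + c.0) has moves ··a··> s2, ··b··> s3, ··c··> s4
  s2 = 0\{b} + a.(rec X. b.(a.(0\{b} + a.X) + (b.(X\{b,c} + 0\{b}) + c.0))) has moves ··a··> s0
  s3 = (rec X. b.(a.(0\{b} + a.X) + (b.(X\{b,c} + 0\{b}) + c.0)))\{b,c} + 0\{b} has moves ·
  s4 = 0 has moves ·
Q's transition system — 4 states:
  t0 = rec X. b.(a.(0\{b} + a.X) + b.(X\{b,c} + 0\{b})) has moves ··b··> t1
  t1 = a.(0\{b} + a.(rec X. b.(a.(0\{b} + a.X) + b.(X\{b,c} + 0\{b})))) + b.((rec X. b.(a.(0\{b} + a.X) + b.(X\{b,c} + 0\{b})))\{b,c} + 0\{b}) has moves ··a··> t2, ··b··> t3
  t2 = 0\{b} + a.(rec X. b.(a.(0\{b} + a.X) + b.(X\{b,c} + 0\{b}))) has moves ··a··> t0
  t3 = (rec X. b.(a.(0\{b} + a.X) + b.(X\{b,c} + 0\{b})))\{b,c} + 0\{b} has moves ·
Executing bc from P (initial set {s0}):
  after b @ step 1: {s1}
  after c @ step 2: {s4}
  — P admits the full trace.
Executing bc from Q (initial set {t0}):
  after b @ step 1: {t1}
  after c @ step 2: ∅ (Q stuck)

traces(P) ≠ traces(Q) — witness ⟨bc⟩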